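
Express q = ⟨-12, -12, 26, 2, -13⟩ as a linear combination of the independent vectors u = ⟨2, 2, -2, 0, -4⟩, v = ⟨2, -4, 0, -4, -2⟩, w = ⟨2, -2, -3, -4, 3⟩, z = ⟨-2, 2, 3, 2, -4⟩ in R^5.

Set up the augmented matrix [u | v | w | z | q] and row-reduce.
Row-reducing the augmented matrix gives the unique coefficients (c₁, …, c₄) = (-4, 4, -3, 3).

q = -4u + 4v - 3w + 3z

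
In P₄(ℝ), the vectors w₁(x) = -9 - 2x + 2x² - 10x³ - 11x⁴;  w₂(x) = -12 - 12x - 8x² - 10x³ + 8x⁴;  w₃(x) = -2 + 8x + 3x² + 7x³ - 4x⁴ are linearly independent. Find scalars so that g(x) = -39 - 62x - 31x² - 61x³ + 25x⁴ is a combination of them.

Take coordinate vectors relative to {1, x, …, x⁴}.
Solve the system with w₁, w₂, w₃ as columns and g as the right-hand side.
Back-substitution yields (a₁, a₂, a₃) = (1, 3, -3).

g = w₁ + 3w₂ - 3w₃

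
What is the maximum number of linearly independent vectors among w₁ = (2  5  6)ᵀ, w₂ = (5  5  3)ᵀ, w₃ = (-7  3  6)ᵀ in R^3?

3

Row-reduce the 3×3 matrix with these as rows.
There are 3 pivot columns, so rank = 3.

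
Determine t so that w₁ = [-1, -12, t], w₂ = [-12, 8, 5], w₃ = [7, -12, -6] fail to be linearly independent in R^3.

t = -54/11

The set is linearly dependent precisely when det[w₁; w₂; w₃] = 0.
Expanding, det = 88*t + 432.
Solving 88*t + 432 = 0 yields t = -54/11.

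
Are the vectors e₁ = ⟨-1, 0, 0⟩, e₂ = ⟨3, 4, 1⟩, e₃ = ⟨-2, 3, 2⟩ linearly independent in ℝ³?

Place the vectors as rows of a 3×3 matrix and reduce to echelon form.
The reduction yields 3 nonzero rows, so the rank is 3.
Since rank = 3 (the number of vectors), the set is linearly independent.

linearly independent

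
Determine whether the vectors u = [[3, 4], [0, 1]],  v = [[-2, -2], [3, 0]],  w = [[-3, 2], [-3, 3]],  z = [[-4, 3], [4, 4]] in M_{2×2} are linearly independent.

Write each element as a coordinate vector in ℝ⁴ using {E₁₁, E₁₂, E₂₁, E₂₂}.
The matrix [u|v|w|z] has determinant 46.
A nonzero determinant means the columns are linearly independent.

linearly independent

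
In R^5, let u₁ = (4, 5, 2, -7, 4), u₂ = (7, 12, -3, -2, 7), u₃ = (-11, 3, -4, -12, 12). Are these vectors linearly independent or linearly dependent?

linearly independent

Row-reduce the matrix whose columns are u₁, u₂, u₃.
The reduction yields 3 nonzero rows, so the rank is 3.
Since rank = 3 (the number of vectors), the set is linearly independent.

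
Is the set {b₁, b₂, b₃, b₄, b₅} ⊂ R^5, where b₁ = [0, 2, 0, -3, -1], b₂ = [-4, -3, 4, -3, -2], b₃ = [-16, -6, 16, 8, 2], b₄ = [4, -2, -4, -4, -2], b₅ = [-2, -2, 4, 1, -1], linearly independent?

linearly dependent

The matrix [b₁|b₂|b₃|b₄|b₅] has determinant 0.
A zero determinant means the columns are linearly dependent.
Indeed 2b₁ - 2b₂ + b₃ + 2b₄ = 0.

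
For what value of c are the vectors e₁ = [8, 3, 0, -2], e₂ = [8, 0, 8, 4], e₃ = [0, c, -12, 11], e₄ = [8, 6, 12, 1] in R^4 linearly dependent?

Dependence holds iff the 4×4 matrix [e₁ e₂ e₃ e₄] is singular.
Expanding, det = 384*c + 7872.
Solving 384*c + 7872 = 0 yields c = -41/2.

c = -41/2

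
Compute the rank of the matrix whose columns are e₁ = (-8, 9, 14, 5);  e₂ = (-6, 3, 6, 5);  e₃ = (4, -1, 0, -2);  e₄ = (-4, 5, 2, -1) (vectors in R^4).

Put the 4×4 matrix [e₁|e₂|e₃|e₄] into echelon form.
Reduction leaves 3 leading entries, giving rank 3.

rank 3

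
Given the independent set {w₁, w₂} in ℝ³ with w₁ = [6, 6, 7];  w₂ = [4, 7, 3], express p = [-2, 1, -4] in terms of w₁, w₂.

Since w₁, w₂ are independent, the coefficients expressing p are uniquely determined by a linear system.
Row-reducing the augmented matrix gives the unique coefficients (a₁, a₂) = (-1, 1).

p = -w₁ + w₂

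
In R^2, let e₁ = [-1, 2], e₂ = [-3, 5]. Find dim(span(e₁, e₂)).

Row-reduce the 2×2 matrix with these as rows.
Exactly 2 pivots survive; hence the rank is 2.

2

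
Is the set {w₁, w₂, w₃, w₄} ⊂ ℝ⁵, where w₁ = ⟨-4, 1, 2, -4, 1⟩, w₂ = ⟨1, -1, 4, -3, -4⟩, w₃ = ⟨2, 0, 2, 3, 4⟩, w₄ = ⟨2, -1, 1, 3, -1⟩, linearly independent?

linearly independent

Row-reduce the matrix whose columns are w₁, w₂, w₃, w₄.
The reduction yields 4 nonzero rows, so the rank is 4.
Since rank = 4 (the number of vectors), the set is linearly independent.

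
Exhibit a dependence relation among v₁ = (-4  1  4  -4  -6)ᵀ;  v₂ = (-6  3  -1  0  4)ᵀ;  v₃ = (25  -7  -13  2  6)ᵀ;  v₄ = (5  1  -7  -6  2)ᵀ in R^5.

Write the vectors as columns of a matrix and find a nonzero vector in its null space.
The free variable yields coefficients (2, 2, 1, -1) (any nonzero multiple also works).

2v₁ + 2v₂ + v₃ - v₄ = 0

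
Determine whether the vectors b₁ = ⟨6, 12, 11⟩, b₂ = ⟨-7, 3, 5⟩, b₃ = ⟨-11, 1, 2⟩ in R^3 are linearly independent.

linearly independent

Form the 3×3 matrix with these as columns; its determinant is -200.
A nonzero determinant means the columns are linearly independent.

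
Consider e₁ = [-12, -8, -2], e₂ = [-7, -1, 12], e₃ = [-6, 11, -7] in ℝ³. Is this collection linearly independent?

Place the vectors as rows of a 3×3 matrix and reduce to echelon form.
The reduction yields 3 nonzero rows, so the rank is 3.
Since rank = 3 (the number of vectors), the set is linearly independent.

linearly independent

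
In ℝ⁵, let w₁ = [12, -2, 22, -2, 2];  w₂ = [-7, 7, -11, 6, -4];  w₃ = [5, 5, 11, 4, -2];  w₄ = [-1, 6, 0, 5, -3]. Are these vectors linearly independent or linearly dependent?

linearly dependent

Place the vectors as rows of a 4×5 matrix and reduce to echelon form.
The reduction yields 2 nonzero rows, so the rank is 2.
Since rank 2 < 4, the set is linearly dependent.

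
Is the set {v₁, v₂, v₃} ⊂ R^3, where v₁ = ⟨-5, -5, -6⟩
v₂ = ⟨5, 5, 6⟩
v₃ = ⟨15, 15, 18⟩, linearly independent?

Form the 3×3 matrix with these as columns; its determinant is 0.
A zero determinant means the columns are linearly dependent.
Indeed v₁ + v₂ = 0.

linearly dependent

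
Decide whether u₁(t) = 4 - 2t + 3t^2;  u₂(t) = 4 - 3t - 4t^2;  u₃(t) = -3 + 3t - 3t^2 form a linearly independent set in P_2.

Write each element as a coordinate vector in ℝ³ using {1, t, t^2}.
Form the 3×3 matrix with these as columns; its determinant is 45.
A nonzero determinant means the columns are linearly independent.

linearly independent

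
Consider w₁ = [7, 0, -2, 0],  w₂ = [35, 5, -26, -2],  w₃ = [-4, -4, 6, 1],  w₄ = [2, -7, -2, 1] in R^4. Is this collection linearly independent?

linearly dependent

The matrix [w₁|w₂|w₃|w₄] has determinant 0.
A zero determinant means the columns are linearly dependent.
Indeed 3w₁ - w₂ - 3w₃ + w₄ = 0.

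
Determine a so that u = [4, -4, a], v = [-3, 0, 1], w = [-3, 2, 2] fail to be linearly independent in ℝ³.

The vectors are dependent exactly when the determinant of the matrix with rows u, v, w vanishes.
Expanding, det = -6*a - 20.
Setting this to zero gives a = -10/3.

a = -10/3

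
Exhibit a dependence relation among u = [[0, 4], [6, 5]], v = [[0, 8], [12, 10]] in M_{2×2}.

Pass to coordinate vectors relative to the basis {E₁₁, E₁₂, E₂₁, E₂₂}.
Write the vectors as columns of a matrix and find a nonzero vector in its null space.
The free variable yields coefficients (2, -1) (any nonzero multiple also works).

2u - v = 0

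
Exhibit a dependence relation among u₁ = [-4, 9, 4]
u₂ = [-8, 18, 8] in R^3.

Row-reduce the matrix with u₁, u₂ as columns; the null space gives the coefficients.
One solution (up to scaling) is (2, -1).

2u₁ - u₂ = 0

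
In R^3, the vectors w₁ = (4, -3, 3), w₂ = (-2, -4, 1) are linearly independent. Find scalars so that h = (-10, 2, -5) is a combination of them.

Set up the augmented matrix [w₁ | w₂ | h] and row-reduce.
Back-substitution yields (c₁, c₂) = (-2, 1).

h = -2w₁ + w₂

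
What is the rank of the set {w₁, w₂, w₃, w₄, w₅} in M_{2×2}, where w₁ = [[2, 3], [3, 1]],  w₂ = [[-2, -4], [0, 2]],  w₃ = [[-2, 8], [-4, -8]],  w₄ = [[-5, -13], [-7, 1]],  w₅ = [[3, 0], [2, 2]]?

Represent each element by its coordinate vector in ℝ⁴.
Form the matrix with w₁, w₂, w₃, w₄, w₅ as columns and reduce.
The echelon form has 3 nonzero rows, so the rank is 3.
(With 5 elements in a 4-dimensional space the rank is at most 4.)

3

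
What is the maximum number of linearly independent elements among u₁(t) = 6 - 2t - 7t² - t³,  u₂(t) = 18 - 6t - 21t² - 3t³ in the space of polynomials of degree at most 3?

1

Use coordinates relative to {1, t, …, t³}.
Form the matrix with u₁, u₂ as columns and reduce.
The echelon form has 1 nonzero row, so the rank is 1.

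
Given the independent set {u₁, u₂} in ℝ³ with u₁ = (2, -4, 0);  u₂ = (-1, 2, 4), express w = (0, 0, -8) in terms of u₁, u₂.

w = -u₁ - 2u₂

Set up the augmented matrix [u₁ | u₂ | w] and row-reduce.
Row-reducing the augmented matrix gives the unique coefficients (α₁, α₂) = (-1, -2).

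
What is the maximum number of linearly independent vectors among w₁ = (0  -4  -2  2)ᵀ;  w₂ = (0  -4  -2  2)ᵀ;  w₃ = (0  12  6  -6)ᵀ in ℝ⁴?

1

Form the matrix with w₁, w₂, w₃ as columns and reduce.
Reduction leaves 1 leading entry, giving rank 1.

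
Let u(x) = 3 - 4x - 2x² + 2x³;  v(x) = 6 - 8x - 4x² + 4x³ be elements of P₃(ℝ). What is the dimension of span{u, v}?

1

Pass to coordinate vectors with respect to the basis {1, x, …, x³}.
Apply Gaussian elimination to the matrix whose rows are u, v.
Exactly 1 pivot survives; hence the rank is 1.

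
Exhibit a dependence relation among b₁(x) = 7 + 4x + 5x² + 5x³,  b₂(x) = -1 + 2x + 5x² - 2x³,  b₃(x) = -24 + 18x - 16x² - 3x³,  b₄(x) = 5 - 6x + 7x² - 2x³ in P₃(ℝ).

Write each element as a vector in ℝ⁴ using {1, x, …, x³}.
Write the vectors as columns of a matrix and find a nonzero vector in its null space.
The free variable yields coefficients (1, -2, 1, 3) (any nonzero multiple also works).

b₁ - 2b₂ + b₃ + 3b₄ = 0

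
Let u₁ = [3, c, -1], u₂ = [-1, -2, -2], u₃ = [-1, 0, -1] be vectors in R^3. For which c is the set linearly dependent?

Dependence holds iff the 3×3 matrix [u₁ u₂ u₃] is singular.
Expanding, det = c + 8.
This vanishes exactly when c = -8.

c = -8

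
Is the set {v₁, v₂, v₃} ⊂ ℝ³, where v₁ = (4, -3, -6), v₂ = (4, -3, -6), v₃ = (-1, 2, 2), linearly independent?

Two of the vectors are equal, giving an immediate dependence.

linearly dependent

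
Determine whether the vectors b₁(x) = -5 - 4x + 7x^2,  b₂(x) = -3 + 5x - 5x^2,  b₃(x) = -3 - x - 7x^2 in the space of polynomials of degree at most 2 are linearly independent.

Take coordinates with respect to the standard basis {1, x, x^2}.
The matrix [b₁|b₂|b₃] has determinant 350.
A nonzero determinant means the columns are linearly independent.

linearly independent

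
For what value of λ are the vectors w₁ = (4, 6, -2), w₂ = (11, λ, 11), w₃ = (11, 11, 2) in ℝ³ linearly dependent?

λ = 22/5

Place the vectors as rows of a 3×3 matrix; dependence ⇔ determinant zero.
Cofactor expansion gives det = 30*λ - 132.
This vanishes exactly when λ = 22/5.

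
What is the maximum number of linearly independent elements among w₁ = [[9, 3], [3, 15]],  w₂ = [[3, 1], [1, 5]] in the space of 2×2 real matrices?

Pass to coordinate vectors with respect to the basis {E₁₁, E₁₂, E₂₁, E₂₂}.
Form the matrix with w₁, w₂ as columns and reduce.
There is 1 pivot column, so rank = 1.

1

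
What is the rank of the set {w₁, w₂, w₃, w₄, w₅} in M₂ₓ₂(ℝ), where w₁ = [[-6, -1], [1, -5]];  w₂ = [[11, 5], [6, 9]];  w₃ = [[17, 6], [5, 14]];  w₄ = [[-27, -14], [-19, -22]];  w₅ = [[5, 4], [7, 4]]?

rank 2

Represent each element by its coordinate vector in ℝ⁴.
Row-reduce the 5×4 matrix with these as rows.
Exactly 2 pivots survive; hence the rank is 2.
(With 5 elements in a 4-dimensional space the rank is at most 4.)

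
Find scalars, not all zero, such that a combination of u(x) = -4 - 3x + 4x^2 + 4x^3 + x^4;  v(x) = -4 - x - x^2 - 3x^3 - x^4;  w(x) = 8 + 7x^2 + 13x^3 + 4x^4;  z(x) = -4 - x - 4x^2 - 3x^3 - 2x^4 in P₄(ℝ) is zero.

Pass to coordinate vectors relative to the basis {1, x, …, x^4}.
Write the vectors as columns of a matrix and find a nonzero vector in its null space.
A generator of the null space is (1, -3, -1, 0).

u - 3v - w = 0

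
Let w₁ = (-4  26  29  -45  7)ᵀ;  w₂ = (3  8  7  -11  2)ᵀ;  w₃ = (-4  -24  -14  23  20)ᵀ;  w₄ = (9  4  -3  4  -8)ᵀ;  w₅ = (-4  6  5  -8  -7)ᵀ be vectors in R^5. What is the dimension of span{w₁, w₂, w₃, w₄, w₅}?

Apply Gaussian elimination to the matrix whose rows are w₁, w₂, w₃, w₄, w₅.
The echelon form has 3 nonzero rows, so the rank is 3.

dim = 3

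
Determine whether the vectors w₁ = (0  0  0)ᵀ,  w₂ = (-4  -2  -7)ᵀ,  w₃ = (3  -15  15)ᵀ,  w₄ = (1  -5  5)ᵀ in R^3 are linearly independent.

linearly dependent

There are 4 vectors in a 3-dimensional space, so they cannot be linearly independent.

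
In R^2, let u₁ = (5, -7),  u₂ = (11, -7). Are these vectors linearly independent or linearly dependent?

linearly independent

Place the vectors as rows of a 2×2 matrix and reduce to echelon form.
The reduction yields 2 nonzero rows, so the rank is 2.
Since rank = 2 (the number of vectors), the set is linearly independent.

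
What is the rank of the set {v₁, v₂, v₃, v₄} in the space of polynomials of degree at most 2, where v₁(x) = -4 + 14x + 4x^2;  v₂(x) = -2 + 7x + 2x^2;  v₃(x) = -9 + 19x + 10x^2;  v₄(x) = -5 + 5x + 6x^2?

Represent each element by its coordinate vector in ℝ³.
Put the 3×4 matrix [v₁|v₂|v₃|v₄] into echelon form.
The echelon form has 2 nonzero rows, so the rank is 2.
(With 4 elements in a 3-dimensional space the rank is at most 3.)

rank 2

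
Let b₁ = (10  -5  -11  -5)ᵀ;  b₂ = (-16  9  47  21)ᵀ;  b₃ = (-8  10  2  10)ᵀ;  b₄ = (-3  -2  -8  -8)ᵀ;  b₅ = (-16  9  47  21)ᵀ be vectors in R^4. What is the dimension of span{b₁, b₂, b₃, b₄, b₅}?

dim = 3

Row-reduce the 5×4 matrix with these as rows.
Exactly 3 pivots survive; hence the rank is 3.
(With 5 elements in a 4-dimensional space the rank is at most 4.)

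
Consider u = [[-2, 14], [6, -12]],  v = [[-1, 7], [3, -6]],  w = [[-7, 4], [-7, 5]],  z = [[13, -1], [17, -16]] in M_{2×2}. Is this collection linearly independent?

Write each element as a coordinate vector in ℝ⁴ using {E₁₁, E₁₂, E₂₁, E₂₂}.
One vector is a scalar multiple of another, so the set is dependent.

linearly dependent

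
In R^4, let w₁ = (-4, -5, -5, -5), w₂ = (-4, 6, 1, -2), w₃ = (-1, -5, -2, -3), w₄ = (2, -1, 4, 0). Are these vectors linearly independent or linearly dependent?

Form the 4×4 matrix with these as columns; its determinant is -21.
A nonzero determinant means the columns are linearly independent.

linearly independent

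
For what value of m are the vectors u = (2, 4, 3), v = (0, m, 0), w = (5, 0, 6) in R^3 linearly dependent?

Place the vectors as rows of a 3×3 matrix; dependence ⇔ determinant zero.
Expanding, det = -3*m.
Solving -3*m = 0 yields m = 0.

m = 0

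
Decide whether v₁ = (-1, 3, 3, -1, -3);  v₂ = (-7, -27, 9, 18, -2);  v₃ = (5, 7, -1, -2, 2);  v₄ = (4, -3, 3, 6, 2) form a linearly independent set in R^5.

linearly dependent

Row-reduce the matrix whose columns are v₁, v₂, v₃, v₄.
The reduction yields 3 nonzero rows, so the rank is 3.
Since rank 3 < 4, the set is linearly dependent.
Indeed v₂ + 3v₃ - 2v₄ = 0.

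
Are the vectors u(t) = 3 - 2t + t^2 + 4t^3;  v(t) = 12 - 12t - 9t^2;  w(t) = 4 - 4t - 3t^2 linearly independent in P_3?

Write each element as a coordinate vector in ℝ⁴ using {1, t, …, t^3}.
Place the vectors as rows of a 3×4 matrix and reduce to echelon form.
The reduction yields 2 nonzero rows, so the rank is 2.
Since rank 2 < 3, the set is linearly dependent.

linearly dependent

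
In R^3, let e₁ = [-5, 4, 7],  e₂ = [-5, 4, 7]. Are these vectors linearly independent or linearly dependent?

linearly dependent

Row-reduce the matrix whose columns are e₁, e₂.
The reduction yields 1 nonzero row, so the rank is 1.
Since rank 1 < 2, the set is linearly dependent.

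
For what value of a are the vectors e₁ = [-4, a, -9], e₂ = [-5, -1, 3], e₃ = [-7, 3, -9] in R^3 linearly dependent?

The set is linearly dependent precisely when det[e₁; e₂; e₃] = 0.
Cofactor expansion gives det = 198 - 66*a.
Setting this to zero gives a = 3.

a = 3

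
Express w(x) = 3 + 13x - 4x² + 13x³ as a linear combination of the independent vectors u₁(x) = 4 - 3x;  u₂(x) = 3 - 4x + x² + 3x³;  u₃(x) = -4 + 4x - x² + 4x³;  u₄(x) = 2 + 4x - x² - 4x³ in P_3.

Take coordinate vectors relative to {1, x, …, x³}.
Set up the augmented matrix [u₁ | u₂ | u₃ | u₄ | w] and row-reduce.
Row-reducing the augmented matrix gives the unique coefficients (α₁, …, α₄) = (1, 3, 4, 3).

w = u₁ + 3u₂ + 4u₃ + 3u₄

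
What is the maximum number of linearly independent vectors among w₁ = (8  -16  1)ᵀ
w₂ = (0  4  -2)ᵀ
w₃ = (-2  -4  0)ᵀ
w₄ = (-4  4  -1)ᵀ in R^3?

3

Form the matrix with w₁, w₂, w₃, w₄ as columns and reduce.
The echelon form has 3 nonzero rows, so the rank is 3.
(With 4 elements in a 3-dimensional space the rank is at most 3.)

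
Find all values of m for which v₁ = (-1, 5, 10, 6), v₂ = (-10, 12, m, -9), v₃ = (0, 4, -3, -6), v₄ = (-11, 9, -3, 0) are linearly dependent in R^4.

Dependence holds iff the 4×4 matrix [v₁ v₂ v₃ v₄] is singular.
Cofactor expansion gives det = -540*m - 4950.
Solving -540*m - 4950 = 0 yields m = -55/6.

m = -55/6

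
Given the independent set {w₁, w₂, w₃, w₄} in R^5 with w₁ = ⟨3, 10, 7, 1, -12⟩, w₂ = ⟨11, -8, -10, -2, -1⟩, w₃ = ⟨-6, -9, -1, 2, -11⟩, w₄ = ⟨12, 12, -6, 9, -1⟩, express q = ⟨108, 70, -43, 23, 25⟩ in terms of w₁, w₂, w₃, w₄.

q = w₁ + 3w₂ - 4w₃ + 4w₄

Set up the augmented matrix [w₁ | w₂ | w₃ | w₄ | q] and row-reduce.
Row-reducing the augmented matrix gives the unique coefficients (a₁, …, a₄) = (1, 3, -4, 4).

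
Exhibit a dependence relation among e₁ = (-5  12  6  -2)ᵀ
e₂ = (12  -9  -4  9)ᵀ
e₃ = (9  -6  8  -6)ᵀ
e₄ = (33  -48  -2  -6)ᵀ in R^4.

Solve the homogeneous system with e₁, e₂, e₃, e₄ as columns by row-reducing the coefficient matrix.
A generator of the null space is (3, 0, -2, 1).

3e₁ - 2e₃ + e₄ = 0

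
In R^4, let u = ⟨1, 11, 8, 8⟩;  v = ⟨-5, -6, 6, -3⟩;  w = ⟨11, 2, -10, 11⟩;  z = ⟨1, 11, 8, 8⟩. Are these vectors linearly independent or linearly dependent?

linearly dependent

Two of the vectors are equal, giving an immediate dependence.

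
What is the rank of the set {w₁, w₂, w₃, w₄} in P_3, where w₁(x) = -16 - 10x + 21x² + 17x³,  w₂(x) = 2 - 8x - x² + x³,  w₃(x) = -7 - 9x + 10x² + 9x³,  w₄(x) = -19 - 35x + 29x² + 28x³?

Use coordinates relative to {1, x, …, x³}.
Form the matrix with w₁, w₂, w₃, w₄ as columns and reduce.
There are 2 pivot columns, so rank = 2.

rank 2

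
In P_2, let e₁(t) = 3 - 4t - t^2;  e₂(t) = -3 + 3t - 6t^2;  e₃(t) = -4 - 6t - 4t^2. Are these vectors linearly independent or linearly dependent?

linearly independent

Write each element as a coordinate vector in ℝ³ using {1, t, t^2}.
Row-reduce the matrix whose columns are e₁, e₂, e₃.
The reduction yields 3 nonzero rows, so the rank is 3.
Since rank = 3 (the number of vectors), the set is linearly independent.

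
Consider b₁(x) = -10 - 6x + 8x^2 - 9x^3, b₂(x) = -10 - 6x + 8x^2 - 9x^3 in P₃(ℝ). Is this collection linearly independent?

Take coordinates with respect to the standard basis {1, x, …, x^3}.
Two of the vectors are equal, giving an immediate dependence.

linearly dependent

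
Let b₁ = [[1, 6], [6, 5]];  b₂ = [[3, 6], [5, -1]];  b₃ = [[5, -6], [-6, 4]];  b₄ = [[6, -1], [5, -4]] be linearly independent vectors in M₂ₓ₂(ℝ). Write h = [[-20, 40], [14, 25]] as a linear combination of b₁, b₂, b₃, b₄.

Take coordinate vectors relative to {E₁₁, E₁₂, E₂₁, E₂₂}.
Solve the system with b₁, b₂, b₃, b₄ as columns and h as the right-hand side.
Back-substitution yields (a₁, …, a₄) = (3, 2, -1, -4).

h = 3b₁ + 2b₂ - b₃ - 4b₄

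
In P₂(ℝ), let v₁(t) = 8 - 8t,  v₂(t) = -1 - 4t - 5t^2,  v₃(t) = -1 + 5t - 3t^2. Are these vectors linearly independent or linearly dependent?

Write each element as a coordinate vector in ℝ³ using {1, t, t^2}.
Place the vectors as rows of a 3×3 matrix and reduce to echelon form.
The reduction yields 3 nonzero rows, so the rank is 3.
Since rank = 3 (the number of vectors), the set is linearly independent.

linearly independent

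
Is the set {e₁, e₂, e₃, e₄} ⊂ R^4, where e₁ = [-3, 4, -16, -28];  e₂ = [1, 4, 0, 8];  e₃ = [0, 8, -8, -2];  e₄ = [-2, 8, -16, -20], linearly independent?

linearly dependent

The matrix [e₁|e₂|e₃|e₄] has determinant 0.
A zero determinant means the columns are linearly dependent.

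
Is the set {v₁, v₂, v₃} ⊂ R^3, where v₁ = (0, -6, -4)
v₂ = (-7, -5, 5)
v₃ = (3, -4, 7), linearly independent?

linearly independent

The matrix [v₁|v₂|v₃] has determinant -556.
A nonzero determinant means the columns are linearly independent.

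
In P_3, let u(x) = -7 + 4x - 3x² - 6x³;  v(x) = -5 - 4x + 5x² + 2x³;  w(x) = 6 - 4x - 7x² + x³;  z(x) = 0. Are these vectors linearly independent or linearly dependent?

linearly dependent

Write each element as a coordinate vector in ℝ⁴ using {1, x, …, x³}.
One of the vectors is the zero vector, so the set is linearly dependent.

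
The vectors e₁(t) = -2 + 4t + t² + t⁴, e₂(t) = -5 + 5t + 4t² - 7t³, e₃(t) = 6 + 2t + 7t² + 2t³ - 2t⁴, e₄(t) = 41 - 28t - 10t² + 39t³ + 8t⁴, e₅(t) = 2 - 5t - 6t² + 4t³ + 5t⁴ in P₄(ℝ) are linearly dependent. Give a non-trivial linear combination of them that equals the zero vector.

Take coordinates with respect to {1, t, …, t⁴}.
Solve the homogeneous system with e₁, e₂, e₃, e₄, e₅ as columns by row-reducing the coefficient matrix.
The free variable yields coefficients (1, 3, -3, 1, -3) (any nonzero multiple also works).

e₁ + 3e₂ - 3e₃ + e₄ - 3e₅ = 0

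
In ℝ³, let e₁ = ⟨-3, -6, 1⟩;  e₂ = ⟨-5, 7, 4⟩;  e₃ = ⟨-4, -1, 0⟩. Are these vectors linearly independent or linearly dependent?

linearly independent

The matrix [e₁|e₂|e₃] has determinant 117.
A nonzero determinant means the columns are linearly independent.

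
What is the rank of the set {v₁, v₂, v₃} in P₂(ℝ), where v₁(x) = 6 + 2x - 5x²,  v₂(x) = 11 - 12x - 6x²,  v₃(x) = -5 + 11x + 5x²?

Represent each element by its coordinate vector in ℝ³.
Put the 3×3 matrix [v₁|v₂|v₃] into echelon form.
Exactly 3 pivots survive; hence the rank is 3.

3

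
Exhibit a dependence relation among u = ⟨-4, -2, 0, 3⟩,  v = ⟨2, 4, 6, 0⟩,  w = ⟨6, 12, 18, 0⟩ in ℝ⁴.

Solve the homogeneous system with u, v, w as columns by row-reducing the coefficient matrix.
One solution (up to scaling) is (0, 3, -1).

3v - w = 0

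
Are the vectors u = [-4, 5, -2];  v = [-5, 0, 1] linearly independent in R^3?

linearly independent

Place the vectors as rows of a 2×3 matrix and reduce to echelon form.
The reduction yields 2 nonzero rows, so the rank is 2.
Since rank = 2 (the number of vectors), the set is linearly independent.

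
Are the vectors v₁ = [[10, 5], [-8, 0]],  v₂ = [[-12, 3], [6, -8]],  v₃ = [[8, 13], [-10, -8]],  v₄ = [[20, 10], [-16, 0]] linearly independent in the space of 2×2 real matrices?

linearly dependent

Write each element as a coordinate vector in ℝ⁴ using {E₁₁, E₁₂, E₂₁, E₂₂}.
One vector is a scalar multiple of another, so the set is dependent.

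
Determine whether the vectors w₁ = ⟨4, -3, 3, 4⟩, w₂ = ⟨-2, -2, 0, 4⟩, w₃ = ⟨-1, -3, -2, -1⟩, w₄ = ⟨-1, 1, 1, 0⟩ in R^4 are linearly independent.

linearly independent

Form the 4×4 matrix with these as columns; its determinant is -110.
A nonzero determinant means the columns are linearly independent.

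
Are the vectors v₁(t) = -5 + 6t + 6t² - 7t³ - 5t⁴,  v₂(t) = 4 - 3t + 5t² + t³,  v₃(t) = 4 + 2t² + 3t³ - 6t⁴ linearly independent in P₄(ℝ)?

linearly independent

Take coordinates with respect to the standard basis {1, t, …, t⁴}.
Place the vectors as rows of a 3×5 matrix and reduce to echelon form.
The reduction yields 3 nonzero rows, so the rank is 3.
Since rank = 3 (the number of vectors), the set is linearly independent.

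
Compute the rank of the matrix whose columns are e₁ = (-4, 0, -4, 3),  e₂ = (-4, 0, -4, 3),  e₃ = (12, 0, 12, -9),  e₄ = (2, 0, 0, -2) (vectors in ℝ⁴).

Row-reduce the 4×4 matrix with these as rows.
The echelon form has 2 nonzero rows, so the rank is 2.

2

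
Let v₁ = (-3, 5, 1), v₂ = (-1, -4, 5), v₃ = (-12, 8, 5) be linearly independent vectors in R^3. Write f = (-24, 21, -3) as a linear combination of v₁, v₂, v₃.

Set up the augmented matrix [v₁ | v₂ | v₃ | f] and row-reduce.
Back-substitution yields (α₁, α₂, α₃) = (-3, -3, 3).

f = -3v₁ - 3v₂ + 3v₃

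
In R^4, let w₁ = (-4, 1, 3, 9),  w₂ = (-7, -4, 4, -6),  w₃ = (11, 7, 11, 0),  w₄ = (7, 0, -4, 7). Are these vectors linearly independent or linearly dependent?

linearly independent

The matrix [w₁|w₂|w₃|w₄] has determinant 6598.
A nonzero determinant means the columns are linearly independent.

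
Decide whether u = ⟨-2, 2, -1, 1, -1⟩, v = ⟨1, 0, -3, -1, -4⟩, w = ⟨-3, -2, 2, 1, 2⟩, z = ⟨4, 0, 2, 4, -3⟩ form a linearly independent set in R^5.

Place the vectors as rows of a 4×5 matrix and reduce to echelon form.
The reduction yields 4 nonzero rows, so the rank is 4.
Since rank = 4 (the number of vectors), the set is linearly independent.

linearly independent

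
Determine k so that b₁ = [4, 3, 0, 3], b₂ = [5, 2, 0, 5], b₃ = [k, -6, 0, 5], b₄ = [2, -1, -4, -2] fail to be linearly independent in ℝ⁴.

Dependence holds iff the 4×4 matrix [b₁ b₂ b₃ b₄] is singular.
Expanding, det = 36*k - 20.
Setting this to zero gives k = 5/9.

k = 5/9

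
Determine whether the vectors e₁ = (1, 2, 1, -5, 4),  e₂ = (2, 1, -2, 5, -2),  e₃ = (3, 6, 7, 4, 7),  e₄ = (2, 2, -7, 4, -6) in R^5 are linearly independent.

linearly independent

Place the vectors as rows of a 4×5 matrix and reduce to echelon form.
The reduction yields 4 nonzero rows, so the rank is 4.
Since rank = 4 (the number of vectors), the set is linearly independent.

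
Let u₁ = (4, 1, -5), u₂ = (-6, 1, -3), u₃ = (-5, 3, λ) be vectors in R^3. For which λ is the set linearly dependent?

The vectors are dependent exactly when the determinant of the matrix with rows u₁, u₂, u₃ vanishes.
Cofactor expansion gives det = 10*λ + 116.
This vanishes exactly when λ = -58/5.

λ = -58/5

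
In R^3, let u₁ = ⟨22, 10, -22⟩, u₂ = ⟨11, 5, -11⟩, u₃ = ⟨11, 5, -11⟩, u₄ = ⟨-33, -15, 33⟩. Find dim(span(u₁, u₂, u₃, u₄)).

Apply Gaussian elimination to the matrix whose rows are u₁, u₂, u₃, u₄.
There is 1 pivot column, so rank = 1.
(With 4 elements in a 3-dimensional space the rank is at most 3.)

dim = 1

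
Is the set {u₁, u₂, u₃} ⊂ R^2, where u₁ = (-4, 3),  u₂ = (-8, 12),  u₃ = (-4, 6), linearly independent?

linearly dependent

There are 3 vectors in a 2-dimensional space, so they cannot be linearly independent.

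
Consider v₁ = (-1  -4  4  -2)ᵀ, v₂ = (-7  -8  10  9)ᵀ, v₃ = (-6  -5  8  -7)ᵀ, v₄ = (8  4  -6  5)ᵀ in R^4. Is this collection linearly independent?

Place the vectors as rows of a 4×4 matrix and reduce to echelon form.
The reduction yields 4 nonzero rows, so the rank is 4.
Since rank = 4 (the number of vectors), the set is linearly independent.

linearly independent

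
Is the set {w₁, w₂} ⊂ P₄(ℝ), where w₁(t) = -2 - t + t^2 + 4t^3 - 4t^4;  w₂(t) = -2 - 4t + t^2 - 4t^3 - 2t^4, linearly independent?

Take coordinates with respect to the standard basis {1, t, …, t^4}.
Place the vectors as rows of a 2×5 matrix and reduce to echelon form.
The reduction yields 2 nonzero rows, so the rank is 2.
Since rank = 2 (the number of vectors), the set is linearly independent.

linearly independent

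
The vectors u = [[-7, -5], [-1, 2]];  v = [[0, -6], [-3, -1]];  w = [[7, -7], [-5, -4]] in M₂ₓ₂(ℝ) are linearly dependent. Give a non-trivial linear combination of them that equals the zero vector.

Take coordinates with respect to {E₁₁, E₁₂, E₂₁, E₂₂}.
Row-reduce the matrix with u, v, w as columns; the null space gives the coefficients.
The free variable yields coefficients (1, -2, 1) (any nonzero multiple also works).

u - 2v + w = 0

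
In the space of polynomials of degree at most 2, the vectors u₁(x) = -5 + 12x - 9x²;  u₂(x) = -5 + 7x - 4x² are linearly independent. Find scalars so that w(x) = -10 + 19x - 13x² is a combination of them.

w = u₁ + u₂

Take coordinate vectors relative to {1, x, x²}.
Write w = c₁u₁ + c₂u₂ and equate components.
The system has the unique solution (c₁, c₂) = (1, 1).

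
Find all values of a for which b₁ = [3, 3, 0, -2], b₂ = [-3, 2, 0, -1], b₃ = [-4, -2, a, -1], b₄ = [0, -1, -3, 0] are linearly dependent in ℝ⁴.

a = -37/3

Place the vectors as rows of a 4×4 matrix; dependence ⇔ determinant zero.
Cofactor expansion gives det = -9*a - 111.
Setting this to zero gives a = -37/3.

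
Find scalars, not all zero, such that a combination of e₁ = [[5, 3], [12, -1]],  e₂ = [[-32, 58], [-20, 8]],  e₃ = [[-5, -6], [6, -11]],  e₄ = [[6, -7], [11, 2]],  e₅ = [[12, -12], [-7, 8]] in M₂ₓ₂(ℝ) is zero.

Take coordinates with respect to {E₁₁, E₁₂, E₂₁, E₂₂}.
Set up α₁e₁ + … + α₅e₅ = 0 and solve the homogeneous system.
The free variable yields coefficients (1, 1, 3, 1, 3) (any nonzero multiple also works).

e₁ + e₂ + 3e₃ + e₄ + 3e₅ = 0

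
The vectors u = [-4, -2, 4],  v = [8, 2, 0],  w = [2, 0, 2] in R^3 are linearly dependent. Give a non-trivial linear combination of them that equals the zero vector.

Solve the homogeneous system with u, v, w as columns by row-reducing the coefficient matrix.
One solution (up to scaling) is (1, 1, -2).

u + v - 2w = 0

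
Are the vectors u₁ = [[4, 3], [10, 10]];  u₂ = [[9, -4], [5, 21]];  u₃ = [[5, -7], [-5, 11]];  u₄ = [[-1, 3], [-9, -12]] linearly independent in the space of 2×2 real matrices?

linearly dependent

Take coordinates with respect to the standard basis {E₁₁, E₁₂, E₂₁, E₂₂}.
Place the vectors as rows of a 4×4 matrix and reduce to echelon form.
The reduction yields 3 nonzero rows, so the rank is 3.
Since rank 3 < 4, the set is linearly dependent.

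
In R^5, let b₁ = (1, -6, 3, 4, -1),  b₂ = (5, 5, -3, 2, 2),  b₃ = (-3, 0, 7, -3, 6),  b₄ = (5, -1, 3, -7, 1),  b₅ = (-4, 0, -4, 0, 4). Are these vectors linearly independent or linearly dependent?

linearly independent

The matrix [b₁|b₂|b₃|b₄|b₅] has determinant -23392.
A nonzero determinant means the columns are linearly independent.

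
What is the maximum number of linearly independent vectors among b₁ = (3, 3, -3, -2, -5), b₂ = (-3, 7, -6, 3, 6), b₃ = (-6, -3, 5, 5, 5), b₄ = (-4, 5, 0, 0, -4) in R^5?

Put the 5×4 matrix [b₁|b₂|b₃|b₄] into echelon form.
Exactly 4 pivots survive; hence the rank is 4.

4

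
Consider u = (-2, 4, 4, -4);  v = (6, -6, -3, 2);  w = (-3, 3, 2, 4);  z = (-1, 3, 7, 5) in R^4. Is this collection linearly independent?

linearly independent

The matrix [u|v|w|z] has determinant 158.
A nonzero determinant means the columns are linearly independent.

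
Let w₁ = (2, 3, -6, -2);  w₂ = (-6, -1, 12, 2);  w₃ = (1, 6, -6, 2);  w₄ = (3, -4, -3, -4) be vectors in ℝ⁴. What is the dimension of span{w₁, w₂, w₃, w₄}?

Put the 4×4 matrix [w₁|w₂|w₃|w₄] into echelon form.
There are 3 pivot columns, so rank = 3.

3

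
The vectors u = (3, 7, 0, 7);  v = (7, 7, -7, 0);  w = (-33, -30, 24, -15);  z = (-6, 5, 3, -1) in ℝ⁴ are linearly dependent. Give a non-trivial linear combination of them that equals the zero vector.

Row-reduce the matrix with u, v, w, z as columns; the null space gives the coefficients.
One solution (up to scaling) is (2, 3, 1, -1).

2u + 3v + w - z = 0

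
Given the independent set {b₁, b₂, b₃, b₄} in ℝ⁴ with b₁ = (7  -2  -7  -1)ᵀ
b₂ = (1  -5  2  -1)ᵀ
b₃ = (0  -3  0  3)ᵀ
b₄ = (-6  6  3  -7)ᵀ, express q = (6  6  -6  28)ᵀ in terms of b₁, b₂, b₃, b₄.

Since b₁, b₂, b₃, b₄ are independent, the coefficients expressing q are uniquely determined by a linear system.
Back-substitution yields (α₁, …, α₄) = (-2, -4, -2, -4).

q = -2b₁ - 4b₂ - 2b₃ - 4b₄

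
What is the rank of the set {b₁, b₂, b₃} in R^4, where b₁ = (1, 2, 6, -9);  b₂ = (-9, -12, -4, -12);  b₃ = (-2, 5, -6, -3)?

rank 3

Row-reduce the 3×4 matrix with these as rows.
The echelon form has 3 nonzero rows, so the rank is 3.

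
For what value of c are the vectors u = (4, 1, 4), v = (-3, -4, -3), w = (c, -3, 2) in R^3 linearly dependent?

c = 2

Place the vectors as rows of a 3×3 matrix; dependence ⇔ determinant zero.
Cofactor expansion gives det = 13*c - 26.
This vanishes exactly when c = 2.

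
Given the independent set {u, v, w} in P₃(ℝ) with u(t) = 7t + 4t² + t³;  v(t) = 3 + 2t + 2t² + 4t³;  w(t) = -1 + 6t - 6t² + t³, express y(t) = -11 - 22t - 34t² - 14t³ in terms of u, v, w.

y = -4u - 3v + 2w

Identify each element with its coordinate vector in ℝ⁴ via {1, t, …, t³}.
Solve the system with u, v, w as columns and y as the right-hand side.
Back-substitution yields (c₁, c₂, c₃) = (-4, -3, 2).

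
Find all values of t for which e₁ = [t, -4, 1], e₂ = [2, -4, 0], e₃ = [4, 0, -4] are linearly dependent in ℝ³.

t = 1

The set is linearly dependent precisely when det[e₁; e₂; e₃] = 0.
The determinant works out to 16*t - 16.
This vanishes exactly when t = 1.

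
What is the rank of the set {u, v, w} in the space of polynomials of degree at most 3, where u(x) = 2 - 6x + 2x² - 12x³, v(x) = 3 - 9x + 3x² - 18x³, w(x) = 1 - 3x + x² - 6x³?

Use coordinates relative to {1, x, …, x³}.
Put the 4×3 matrix [u|v|w] into echelon form.
There is 1 pivot column, so rank = 1.

rank 1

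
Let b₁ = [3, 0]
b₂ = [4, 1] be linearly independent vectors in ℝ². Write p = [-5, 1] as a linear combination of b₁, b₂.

p = -3b₁ + b₂

Write p = a₁b₁ + a₂b₂ and equate components.
Row-reducing the augmented matrix gives the unique coefficients (a₁, a₂) = (-3, 1).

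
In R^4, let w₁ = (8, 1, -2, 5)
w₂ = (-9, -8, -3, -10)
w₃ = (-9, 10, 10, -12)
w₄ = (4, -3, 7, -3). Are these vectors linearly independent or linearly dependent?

The matrix [w₁|w₂|w₃|w₄] has determinant -8032.
A nonzero determinant means the columns are linearly independent.

linearly independent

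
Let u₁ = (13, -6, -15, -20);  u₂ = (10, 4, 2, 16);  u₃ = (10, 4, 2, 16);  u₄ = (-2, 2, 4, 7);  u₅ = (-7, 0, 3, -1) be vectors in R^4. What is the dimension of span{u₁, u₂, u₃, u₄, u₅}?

2

Form the matrix with u₁, u₂, u₃, u₄, u₅ as columns and reduce.
The echelon form has 2 nonzero rows, so the rank is 2.
(With 5 elements in a 4-dimensional space the rank is at most 4.)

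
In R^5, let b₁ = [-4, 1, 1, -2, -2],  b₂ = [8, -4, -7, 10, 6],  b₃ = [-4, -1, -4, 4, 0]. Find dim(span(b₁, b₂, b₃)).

2

Apply Gaussian elimination to the matrix whose rows are b₁, b₂, b₃.
The echelon form has 2 nonzero rows, so the rank is 2.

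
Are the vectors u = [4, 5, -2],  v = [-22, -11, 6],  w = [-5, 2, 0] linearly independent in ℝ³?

Place the vectors as rows of a 3×3 matrix and reduce to echelon form.
The reduction yields 2 nonzero rows, so the rank is 2.
Since rank 2 < 3, the set is linearly dependent.

linearly dependent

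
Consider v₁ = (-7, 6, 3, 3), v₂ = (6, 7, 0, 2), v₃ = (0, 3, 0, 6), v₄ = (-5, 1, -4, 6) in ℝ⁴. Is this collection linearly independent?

linearly independent

Row-reduce the matrix whose columns are v₁, v₂, v₃, v₄.
The reduction yields 4 nonzero rows, so the rank is 4.
Since rank = 4 (the number of vectors), the set is linearly independent.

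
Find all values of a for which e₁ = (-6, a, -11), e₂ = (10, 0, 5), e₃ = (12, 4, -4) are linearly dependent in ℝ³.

The vectors are dependent exactly when the determinant of the matrix with rows e₁, e₂, e₃ vanishes.
Cofactor expansion gives det = 100*a - 320.
This vanishes exactly when a = 16/5.

a = 16/5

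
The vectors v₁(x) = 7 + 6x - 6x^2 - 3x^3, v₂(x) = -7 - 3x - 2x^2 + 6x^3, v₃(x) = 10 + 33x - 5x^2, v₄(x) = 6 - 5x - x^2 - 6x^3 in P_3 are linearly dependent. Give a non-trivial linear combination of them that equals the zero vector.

2v₁ - 2v₂ - v₃ - 3v₄ = 0

Pass to coordinate vectors relative to the basis {1, x, …, x^3}.
Set up α₁v₁ + … + α₄v₄ = 0 and solve the homogeneous system.
One solution (up to scaling) is (2, -2, -1, -3).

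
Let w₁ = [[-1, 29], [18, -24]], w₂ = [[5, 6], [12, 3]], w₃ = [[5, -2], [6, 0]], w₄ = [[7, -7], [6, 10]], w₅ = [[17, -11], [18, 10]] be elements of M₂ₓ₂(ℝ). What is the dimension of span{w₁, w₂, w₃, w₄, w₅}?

Represent each element by its coordinate vector in ℝ⁴.
Put the 4×5 matrix [w₁|w₂|w₃|w₄|w₅] into echelon form.
The echelon form has 3 nonzero rows, so the rank is 3.
(With 5 elements in a 4-dimensional space the rank is at most 4.)

dim = 3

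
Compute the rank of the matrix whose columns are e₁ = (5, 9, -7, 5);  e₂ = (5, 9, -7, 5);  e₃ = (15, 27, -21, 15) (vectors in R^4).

1

Form the matrix with e₁, e₂, e₃ as columns and reduce.
The echelon form has 1 nonzero row, so the rank is 1.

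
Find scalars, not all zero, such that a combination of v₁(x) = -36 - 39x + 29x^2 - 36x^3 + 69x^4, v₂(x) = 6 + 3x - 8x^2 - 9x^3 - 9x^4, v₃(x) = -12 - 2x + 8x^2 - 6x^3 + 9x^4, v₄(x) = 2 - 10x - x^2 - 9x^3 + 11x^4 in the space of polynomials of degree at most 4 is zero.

v₁ + v₂ - 3v₃ - 3v₄ = 0

Pass to coordinate vectors relative to the basis {1, x, …, x^4}.
Solve the homogeneous system with v₁, v₂, v₃, v₄ as columns by row-reducing the coefficient matrix.
A generator of the null space is (1, 1, -3, -3).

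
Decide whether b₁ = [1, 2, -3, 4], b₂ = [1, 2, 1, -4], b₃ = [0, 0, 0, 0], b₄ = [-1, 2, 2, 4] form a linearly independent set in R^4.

linearly dependent

One of the vectors is the zero vector, so the set is linearly dependent.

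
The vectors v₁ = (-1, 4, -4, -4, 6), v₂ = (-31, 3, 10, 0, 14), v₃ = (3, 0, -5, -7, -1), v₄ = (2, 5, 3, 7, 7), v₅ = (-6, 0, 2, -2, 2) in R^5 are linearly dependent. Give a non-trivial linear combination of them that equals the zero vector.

Write the vectors as columns of a matrix and find a nonzero vector in its null space.
One solution (up to scaling) is (2, -1, -3, -1, 3).

2v₁ - v₂ - 3v₃ - v₄ + 3v₅ = 0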